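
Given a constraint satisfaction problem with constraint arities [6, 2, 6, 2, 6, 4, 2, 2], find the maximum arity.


The arities are: 6, 2, 6, 2, 6, 4, 2, 2.
Scan for the maximum value.
Maximum arity = 6.

6


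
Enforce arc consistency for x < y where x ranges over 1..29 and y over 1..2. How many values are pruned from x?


For the constraint x < y, x needs a supporting value in y's domain.
x can be at most 1 (one less than y's maximum).
Valid x values from domain: 1 out of 29.
Pruned = 29 - 1 = 28.

28


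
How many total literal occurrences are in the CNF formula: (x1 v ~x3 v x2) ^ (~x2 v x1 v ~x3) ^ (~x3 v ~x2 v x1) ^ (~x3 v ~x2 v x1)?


Clause lengths: 3, 3, 3, 3.
Sum = 3 + 3 + 3 + 3 = 12.

12


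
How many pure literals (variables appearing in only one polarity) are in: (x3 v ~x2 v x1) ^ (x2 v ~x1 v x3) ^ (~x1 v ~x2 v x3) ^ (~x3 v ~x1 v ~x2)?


A pure literal appears in only one polarity across all clauses.
No pure literals found.
Count = 0.

0


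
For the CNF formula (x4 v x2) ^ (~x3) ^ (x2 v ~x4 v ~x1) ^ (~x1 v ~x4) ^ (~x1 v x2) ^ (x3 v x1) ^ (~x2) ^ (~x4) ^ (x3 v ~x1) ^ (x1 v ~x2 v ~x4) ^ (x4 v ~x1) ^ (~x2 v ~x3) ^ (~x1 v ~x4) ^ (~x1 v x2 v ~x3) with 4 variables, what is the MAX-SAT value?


Enumerate all 16 truth assignments.
For each, count how many of the 14 clauses are satisfied.
The formula is not fully satisfiable, so the maximum is below 14.
Maximum simultaneously satisfiable clauses = 12.

12


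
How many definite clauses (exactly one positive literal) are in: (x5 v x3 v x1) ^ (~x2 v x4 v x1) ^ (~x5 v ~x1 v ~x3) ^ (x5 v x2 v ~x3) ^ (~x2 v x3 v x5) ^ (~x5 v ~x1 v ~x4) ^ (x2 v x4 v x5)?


A definite clause has exactly one positive literal.
Clause 1: 3 positive -> not definite
Clause 2: 2 positive -> not definite
Clause 3: 0 positive -> not definite
Clause 4: 2 positive -> not definite
Clause 5: 2 positive -> not definite
Clause 6: 0 positive -> not definite
Clause 7: 3 positive -> not definite
Definite clause count = 0.

0


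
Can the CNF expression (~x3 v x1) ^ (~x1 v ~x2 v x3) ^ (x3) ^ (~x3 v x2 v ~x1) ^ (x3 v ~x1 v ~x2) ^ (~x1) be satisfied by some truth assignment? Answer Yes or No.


Check all 8 possible truth assignments.
Number of satisfying assignments found: 0.
The formula is unsatisfiable.

No


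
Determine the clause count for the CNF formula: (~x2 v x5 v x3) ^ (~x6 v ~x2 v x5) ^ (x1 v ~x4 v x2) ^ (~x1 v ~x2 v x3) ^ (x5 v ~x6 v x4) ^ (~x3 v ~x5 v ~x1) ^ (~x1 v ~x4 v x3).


Each group enclosed in parentheses joined by ^ is one clause.
Counting the conjuncts: 7 clauses.

7


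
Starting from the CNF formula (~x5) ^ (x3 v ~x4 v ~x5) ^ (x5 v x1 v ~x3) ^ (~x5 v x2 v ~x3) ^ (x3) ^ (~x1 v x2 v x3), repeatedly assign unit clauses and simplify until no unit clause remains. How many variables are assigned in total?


Unit propagation repeatedly assigns the literal in any unit clause, then simplifies.
Assignments in order: x5 = F, x3 = T, x1 = T.
No further unit clauses remain.
Total variables assigned = 3.

3


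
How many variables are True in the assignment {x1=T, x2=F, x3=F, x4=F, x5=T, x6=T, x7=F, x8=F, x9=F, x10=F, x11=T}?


The weight is the number of variables assigned True.
True variables: x1, x5, x6, x11.
Weight = 4.

4


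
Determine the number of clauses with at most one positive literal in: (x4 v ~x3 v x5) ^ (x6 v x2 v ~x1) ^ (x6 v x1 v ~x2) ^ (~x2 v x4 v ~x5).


A Horn clause has at most one positive literal.
Clause 1: 2 positive lit(s) -> not Horn
Clause 2: 2 positive lit(s) -> not Horn
Clause 3: 2 positive lit(s) -> not Horn
Clause 4: 1 positive lit(s) -> Horn
Total Horn clauses = 1.

1


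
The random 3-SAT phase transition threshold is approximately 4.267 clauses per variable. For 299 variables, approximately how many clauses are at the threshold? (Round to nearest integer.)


The 3-SAT phase transition occurs at approximately 4.267 clauses per variable.
m = 4.267 * 299 = 1275.833.
Rounded to nearest integer: 1276.

1276


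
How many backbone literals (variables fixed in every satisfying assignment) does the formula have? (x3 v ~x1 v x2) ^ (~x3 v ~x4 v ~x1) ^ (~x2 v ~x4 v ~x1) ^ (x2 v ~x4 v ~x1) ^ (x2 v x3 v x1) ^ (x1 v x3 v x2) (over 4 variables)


Find all satisfying assignments: 9 model(s).
Check which variables have the same value in every model.
No variable is fixed across all models.
Backbone size = 0.

0


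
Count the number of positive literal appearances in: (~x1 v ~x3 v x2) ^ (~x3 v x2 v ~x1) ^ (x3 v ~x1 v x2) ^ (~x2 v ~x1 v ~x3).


Scan each clause for unnegated literals.
Clause 1: 1 positive; Clause 2: 1 positive; Clause 3: 2 positive; Clause 4: 0 positive.
Total positive literal occurrences = 4.

4


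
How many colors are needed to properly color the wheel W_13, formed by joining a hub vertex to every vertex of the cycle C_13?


W_13 consists of the cycle C_13 together with a hub vertex adjacent to every cycle vertex.
The cycle C_13 needs 3 colors (odd cycle -> 3).
The hub is adjacent to every cycle vertex, so it must receive a new color distinct from all of them.
Chromatic number = 3 + 1 = 4.

4


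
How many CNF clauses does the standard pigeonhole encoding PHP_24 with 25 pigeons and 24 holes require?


The PHP encoding has two parts:
1) At-least-one-hole clauses: 25 (one per pigeon, each with 24 literals).
2) At-most-one-pigeon-per-hole clauses: 24 holes * C(25,2) = 24 * 300 = 7200.
Total clauses = 25 + 7200 = 7225.

7225


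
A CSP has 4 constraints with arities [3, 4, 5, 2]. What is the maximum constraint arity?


The arities are: 3, 4, 5, 2.
Scan for the maximum value.
Maximum arity = 5.

5


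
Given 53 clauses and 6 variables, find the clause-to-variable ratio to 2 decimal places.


Clause-to-variable ratio = clauses / variables.
53 / 6 = 8.83.

8.83


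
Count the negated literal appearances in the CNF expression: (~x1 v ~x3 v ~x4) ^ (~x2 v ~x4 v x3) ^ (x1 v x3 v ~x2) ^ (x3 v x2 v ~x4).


Scan each clause for negated literals.
Clause 1: 3 negative; Clause 2: 2 negative; Clause 3: 1 negative; Clause 4: 1 negative.
Total negative literal occurrences = 7.

7


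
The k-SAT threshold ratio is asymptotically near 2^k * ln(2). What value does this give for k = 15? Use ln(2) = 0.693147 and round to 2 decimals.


Using the asymptotic formula: threshold ~ 2^k * ln(2).
2^15 = 32768.
32768 * 0.693147 = 22713.04.

22713.04


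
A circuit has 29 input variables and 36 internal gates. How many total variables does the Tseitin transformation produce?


The Tseitin transformation introduces one auxiliary variable per gate.
Total variables = inputs + gates = 29 + 36 = 65.

65


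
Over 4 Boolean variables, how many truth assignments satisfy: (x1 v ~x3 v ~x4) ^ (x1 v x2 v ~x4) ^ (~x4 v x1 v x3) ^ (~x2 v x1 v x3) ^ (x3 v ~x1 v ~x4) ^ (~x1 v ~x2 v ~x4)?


Enumerate all 16 truth assignments over 4 variables.
Test each against every clause.
Satisfying assignments found: 8.

8


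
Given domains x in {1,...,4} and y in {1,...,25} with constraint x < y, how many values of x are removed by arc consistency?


For the constraint x < y, x needs a supporting value in y's domain.
x can be at most 24 (one less than y's maximum).
Valid x values from domain: 4 out of 4.
Pruned = 4 - 4 = 0.

0


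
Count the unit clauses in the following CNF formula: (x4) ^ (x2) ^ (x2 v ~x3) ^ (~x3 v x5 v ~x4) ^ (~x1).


A unit clause contains exactly one literal.
Unit clauses found: (x4), (x2), (~x1).
Count = 3.

3


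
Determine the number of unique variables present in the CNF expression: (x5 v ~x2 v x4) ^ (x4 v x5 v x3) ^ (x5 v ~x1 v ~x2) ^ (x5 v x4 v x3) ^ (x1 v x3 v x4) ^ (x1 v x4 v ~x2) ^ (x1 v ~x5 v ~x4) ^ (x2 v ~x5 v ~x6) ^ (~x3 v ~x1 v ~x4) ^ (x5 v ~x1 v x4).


Identify each distinct variable in the formula.
Variables found: x1, x2, x3, x4, x5, x6.
Total distinct variables = 6.

6


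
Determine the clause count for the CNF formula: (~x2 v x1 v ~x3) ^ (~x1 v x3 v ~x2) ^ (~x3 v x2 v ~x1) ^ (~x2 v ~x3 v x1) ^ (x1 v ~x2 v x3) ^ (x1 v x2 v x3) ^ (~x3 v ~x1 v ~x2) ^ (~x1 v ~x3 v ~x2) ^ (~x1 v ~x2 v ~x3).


Each group enclosed in parentheses joined by ^ is one clause.
Counting the conjuncts: 9 clauses.

9


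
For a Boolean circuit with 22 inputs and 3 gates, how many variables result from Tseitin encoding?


The Tseitin transformation introduces one auxiliary variable per gate.
Total variables = inputs + gates = 22 + 3 = 25.

25


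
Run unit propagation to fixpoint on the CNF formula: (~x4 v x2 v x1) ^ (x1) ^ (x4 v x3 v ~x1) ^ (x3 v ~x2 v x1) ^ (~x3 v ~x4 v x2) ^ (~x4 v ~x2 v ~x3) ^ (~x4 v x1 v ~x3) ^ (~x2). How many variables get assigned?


Unit propagation repeatedly assigns the literal in any unit clause, then simplifies.
Assignments in order: x1 = T, x2 = F.
No further unit clauses remain.
Total variables assigned = 2.

2


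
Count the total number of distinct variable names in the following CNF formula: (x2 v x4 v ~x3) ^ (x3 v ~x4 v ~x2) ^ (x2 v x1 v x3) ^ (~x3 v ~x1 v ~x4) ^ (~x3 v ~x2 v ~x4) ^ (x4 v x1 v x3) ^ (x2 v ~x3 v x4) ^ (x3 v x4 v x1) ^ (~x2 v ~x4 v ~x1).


Identify each distinct variable in the formula.
Variables found: x1, x2, x3, x4.
Total distinct variables = 4.

4


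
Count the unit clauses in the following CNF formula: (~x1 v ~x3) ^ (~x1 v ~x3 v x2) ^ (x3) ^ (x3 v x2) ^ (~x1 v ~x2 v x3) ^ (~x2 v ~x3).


A unit clause contains exactly one literal.
Unit clauses found: (x3).
Count = 1.

1


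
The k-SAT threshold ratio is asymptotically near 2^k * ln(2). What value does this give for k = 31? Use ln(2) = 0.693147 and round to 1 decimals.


Using the asymptotic formula: threshold ~ 2^k * ln(2).
2^31 = 2147483648.
2147483648 * 0.693147 = 1488521848.2.

1488521848.2


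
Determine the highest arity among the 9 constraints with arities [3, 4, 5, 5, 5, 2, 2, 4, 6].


The arities are: 3, 4, 5, 5, 5, 2, 2, 4, 6.
Scan for the maximum value.
Maximum arity = 6.

6


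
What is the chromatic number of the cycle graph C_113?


An odd cycle cannot be 2-colored: alternating two colors around the cycle returns to the start with a conflict.
Since 113 is odd, three colors are required (and three suffice).
Chromatic number = 3.

3


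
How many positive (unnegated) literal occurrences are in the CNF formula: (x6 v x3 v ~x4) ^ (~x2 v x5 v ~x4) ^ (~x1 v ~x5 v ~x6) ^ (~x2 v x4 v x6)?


Scan each clause for unnegated literals.
Clause 1: 2 positive; Clause 2: 1 positive; Clause 3: 0 positive; Clause 4: 2 positive.
Total positive literal occurrences = 5.

5


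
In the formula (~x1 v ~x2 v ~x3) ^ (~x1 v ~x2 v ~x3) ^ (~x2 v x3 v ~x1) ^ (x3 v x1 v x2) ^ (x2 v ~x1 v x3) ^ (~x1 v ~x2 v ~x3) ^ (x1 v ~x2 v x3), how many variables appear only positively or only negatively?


A pure literal appears in only one polarity across all clauses.
No pure literals found.
Count = 0.

0


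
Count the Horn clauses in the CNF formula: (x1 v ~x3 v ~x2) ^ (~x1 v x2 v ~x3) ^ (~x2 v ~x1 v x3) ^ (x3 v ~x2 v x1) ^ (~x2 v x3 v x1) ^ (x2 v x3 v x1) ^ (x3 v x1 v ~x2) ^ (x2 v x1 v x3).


A Horn clause has at most one positive literal.
Clause 1: 1 positive lit(s) -> Horn
Clause 2: 1 positive lit(s) -> Horn
Clause 3: 1 positive lit(s) -> Horn
Clause 4: 2 positive lit(s) -> not Horn
Clause 5: 2 positive lit(s) -> not Horn
Clause 6: 3 positive lit(s) -> not Horn
Clause 7: 2 positive lit(s) -> not Horn
Clause 8: 3 positive lit(s) -> not Horn
Total Horn clauses = 3.

3


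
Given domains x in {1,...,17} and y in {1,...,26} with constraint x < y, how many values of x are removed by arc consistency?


For the constraint x < y, x needs a supporting value in y's domain.
x can be at most 25 (one less than y's maximum).
Valid x values from domain: 17 out of 17.
Pruned = 17 - 17 = 0.

0


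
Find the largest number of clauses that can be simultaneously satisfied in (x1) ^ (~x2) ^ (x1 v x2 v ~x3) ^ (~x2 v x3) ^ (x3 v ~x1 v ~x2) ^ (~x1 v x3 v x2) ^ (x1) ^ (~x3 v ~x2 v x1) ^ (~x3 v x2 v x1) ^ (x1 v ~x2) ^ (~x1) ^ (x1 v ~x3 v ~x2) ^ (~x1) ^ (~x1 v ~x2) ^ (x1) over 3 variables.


Enumerate all 8 truth assignments.
For each, count how many of the 15 clauses are satisfied.
The formula is not fully satisfiable, so the maximum is below 15.
Maximum simultaneously satisfiable clauses = 13.

13


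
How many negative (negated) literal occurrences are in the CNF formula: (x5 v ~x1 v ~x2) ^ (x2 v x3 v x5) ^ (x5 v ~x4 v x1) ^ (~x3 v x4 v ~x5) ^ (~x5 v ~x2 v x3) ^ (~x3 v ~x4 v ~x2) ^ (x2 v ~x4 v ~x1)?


Scan each clause for negated literals.
Clause 1: 2 negative; Clause 2: 0 negative; Clause 3: 1 negative; Clause 4: 2 negative; Clause 5: 2 negative; Clause 6: 3 negative; Clause 7: 2 negative.
Total negative literal occurrences = 12.

12


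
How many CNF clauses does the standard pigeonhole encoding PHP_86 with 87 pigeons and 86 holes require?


The PHP encoding has two parts:
1) At-least-one-hole clauses: 87 (one per pigeon, each with 86 literals).
2) At-most-one-pigeon-per-hole clauses: 86 holes * C(87,2) = 86 * 3741 = 321726.
Total clauses = 87 + 321726 = 321813.

321813


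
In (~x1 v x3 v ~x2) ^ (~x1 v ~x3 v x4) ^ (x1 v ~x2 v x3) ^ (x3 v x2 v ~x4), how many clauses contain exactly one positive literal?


A definite clause has exactly one positive literal.
Clause 1: 1 positive -> definite
Clause 2: 1 positive -> definite
Clause 3: 2 positive -> not definite
Clause 4: 2 positive -> not definite
Definite clause count = 2.

2


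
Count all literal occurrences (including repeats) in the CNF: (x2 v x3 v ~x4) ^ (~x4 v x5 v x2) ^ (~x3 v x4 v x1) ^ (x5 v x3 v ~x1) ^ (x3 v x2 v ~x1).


Clause lengths: 3, 3, 3, 3, 3.
Sum = 3 + 3 + 3 + 3 + 3 = 15.

15


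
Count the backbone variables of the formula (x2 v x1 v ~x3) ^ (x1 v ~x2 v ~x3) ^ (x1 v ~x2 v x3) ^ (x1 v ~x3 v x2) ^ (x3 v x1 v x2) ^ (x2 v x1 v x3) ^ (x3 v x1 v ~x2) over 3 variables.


Find all satisfying assignments: 4 model(s).
Check which variables have the same value in every model.
Fixed variables: x1=T.
Backbone size = 1.

1


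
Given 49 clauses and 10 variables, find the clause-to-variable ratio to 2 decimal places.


Clause-to-variable ratio = clauses / variables.
49 / 10 = 4.9.

4.9


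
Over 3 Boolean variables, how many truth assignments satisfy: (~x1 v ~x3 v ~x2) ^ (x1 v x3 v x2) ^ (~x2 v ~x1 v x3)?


Enumerate all 8 truth assignments over 3 variables.
Test each against every clause.
Satisfying assignments found: 5.

5


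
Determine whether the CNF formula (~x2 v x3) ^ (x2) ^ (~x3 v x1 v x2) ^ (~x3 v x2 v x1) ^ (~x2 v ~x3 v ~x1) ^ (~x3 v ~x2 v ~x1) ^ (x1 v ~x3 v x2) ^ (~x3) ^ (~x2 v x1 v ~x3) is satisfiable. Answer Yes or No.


Check all 8 possible truth assignments.
Number of satisfying assignments found: 0.
The formula is unsatisfiable.

No


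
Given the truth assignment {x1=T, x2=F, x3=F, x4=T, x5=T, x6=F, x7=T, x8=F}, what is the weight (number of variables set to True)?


The weight is the number of variables assigned True.
True variables: x1, x4, x5, x7.
Weight = 4.

4


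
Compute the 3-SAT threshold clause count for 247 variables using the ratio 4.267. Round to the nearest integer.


The 3-SAT phase transition occurs at approximately 4.267 clauses per variable.
m = 4.267 * 247 = 1053.949.
Rounded to nearest integer: 1054.

1054


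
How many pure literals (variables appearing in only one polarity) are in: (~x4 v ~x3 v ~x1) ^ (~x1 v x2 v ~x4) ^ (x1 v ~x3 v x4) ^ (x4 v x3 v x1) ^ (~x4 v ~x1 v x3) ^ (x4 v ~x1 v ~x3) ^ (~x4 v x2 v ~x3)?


A pure literal appears in only one polarity across all clauses.
Pure literals: x2 (positive only).
Count = 1.

1


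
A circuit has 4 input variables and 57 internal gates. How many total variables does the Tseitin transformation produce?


The Tseitin transformation introduces one auxiliary variable per gate.
Total variables = inputs + gates = 4 + 57 = 61.

61


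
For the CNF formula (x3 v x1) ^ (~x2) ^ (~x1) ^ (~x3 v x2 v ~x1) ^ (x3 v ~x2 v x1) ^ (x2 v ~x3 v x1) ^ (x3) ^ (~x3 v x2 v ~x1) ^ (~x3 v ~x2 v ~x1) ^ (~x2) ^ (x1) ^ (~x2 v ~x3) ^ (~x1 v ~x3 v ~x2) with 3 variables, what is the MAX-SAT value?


Enumerate all 8 truth assignments.
For each, count how many of the 13 clauses are satisfied.
The formula is not fully satisfiable, so the maximum is below 13.
Maximum simultaneously satisfiable clauses = 11.

11


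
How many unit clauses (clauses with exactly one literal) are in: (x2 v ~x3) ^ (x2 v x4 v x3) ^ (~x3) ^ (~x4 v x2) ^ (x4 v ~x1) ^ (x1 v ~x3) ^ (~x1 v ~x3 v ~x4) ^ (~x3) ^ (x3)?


A unit clause contains exactly one literal.
Unit clauses found: (~x3), (~x3), (x3).
Count = 3.

3


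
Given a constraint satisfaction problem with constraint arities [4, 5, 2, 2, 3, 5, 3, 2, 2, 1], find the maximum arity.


The arities are: 4, 5, 2, 2, 3, 5, 3, 2, 2, 1.
Scan for the maximum value.
Maximum arity = 5.

5


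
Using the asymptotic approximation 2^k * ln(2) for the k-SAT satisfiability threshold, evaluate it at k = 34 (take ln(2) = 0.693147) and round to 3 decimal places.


Using the asymptotic formula: threshold ~ 2^k * ln(2).
2^34 = 17179869184.
17179869184 * 0.693147 = 11908174785.282.

11908174785.282


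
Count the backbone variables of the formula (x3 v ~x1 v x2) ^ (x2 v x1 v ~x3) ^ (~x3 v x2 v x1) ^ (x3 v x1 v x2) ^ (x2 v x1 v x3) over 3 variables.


Find all satisfying assignments: 5 model(s).
Check which variables have the same value in every model.
No variable is fixed across all models.
Backbone size = 0.

0


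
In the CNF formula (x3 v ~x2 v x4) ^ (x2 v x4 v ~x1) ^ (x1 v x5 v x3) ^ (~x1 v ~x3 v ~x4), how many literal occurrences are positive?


Scan each clause for unnegated literals.
Clause 1: 2 positive; Clause 2: 2 positive; Clause 3: 3 positive; Clause 4: 0 positive.
Total positive literal occurrences = 7.

7


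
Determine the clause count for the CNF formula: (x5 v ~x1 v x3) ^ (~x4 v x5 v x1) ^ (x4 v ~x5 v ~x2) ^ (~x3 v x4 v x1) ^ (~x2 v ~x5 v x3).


Each group enclosed in parentheses joined by ^ is one clause.
Counting the conjuncts: 5 clauses.

5


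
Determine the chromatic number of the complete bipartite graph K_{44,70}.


K_{44,70} is bipartite by definition: the two parts are independent sets, with every edge crossing between them.
Color all vertices in one part with color 1 and all vertices in the other part with color 2.
Since the graph has at least one edge, one color does not suffice.
Chromatic number = 2.

2


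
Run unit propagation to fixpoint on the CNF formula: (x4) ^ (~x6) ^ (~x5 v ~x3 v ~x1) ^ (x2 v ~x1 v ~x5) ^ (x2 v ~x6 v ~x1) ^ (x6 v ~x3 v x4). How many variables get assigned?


Unit propagation repeatedly assigns the literal in any unit clause, then simplifies.
Assignments in order: x4 = T, x6 = F.
No further unit clauses remain.
Total variables assigned = 2.

2


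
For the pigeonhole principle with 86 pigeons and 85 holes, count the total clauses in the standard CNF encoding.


The PHP encoding has two parts:
1) At-least-one-hole clauses: 86 (one per pigeon, each with 85 literals).
2) At-most-one-pigeon-per-hole clauses: 85 holes * C(86,2) = 85 * 3655 = 310675.
Total clauses = 86 + 310675 = 310761.

310761


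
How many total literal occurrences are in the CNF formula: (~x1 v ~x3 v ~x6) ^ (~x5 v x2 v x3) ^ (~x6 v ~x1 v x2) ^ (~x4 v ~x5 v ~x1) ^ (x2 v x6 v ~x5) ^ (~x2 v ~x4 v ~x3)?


Clause lengths: 3, 3, 3, 3, 3, 3.
Sum = 3 + 3 + 3 + 3 + 3 + 3 = 18.

18


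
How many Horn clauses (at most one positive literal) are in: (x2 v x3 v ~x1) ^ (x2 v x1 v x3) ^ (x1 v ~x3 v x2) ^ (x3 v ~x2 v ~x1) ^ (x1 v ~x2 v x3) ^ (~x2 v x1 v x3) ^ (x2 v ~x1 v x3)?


A Horn clause has at most one positive literal.
Clause 1: 2 positive lit(s) -> not Horn
Clause 2: 3 positive lit(s) -> not Horn
Clause 3: 2 positive lit(s) -> not Horn
Clause 4: 1 positive lit(s) -> Horn
Clause 5: 2 positive lit(s) -> not Horn
Clause 6: 2 positive lit(s) -> not Horn
Clause 7: 2 positive lit(s) -> not Horn
Total Horn clauses = 1.

1


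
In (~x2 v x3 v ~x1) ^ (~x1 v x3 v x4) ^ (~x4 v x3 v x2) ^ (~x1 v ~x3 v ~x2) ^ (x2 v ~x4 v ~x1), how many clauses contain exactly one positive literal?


A definite clause has exactly one positive literal.
Clause 1: 1 positive -> definite
Clause 2: 2 positive -> not definite
Clause 3: 2 positive -> not definite
Clause 4: 0 positive -> not definite
Clause 5: 1 positive -> definite
Definite clause count = 2.

2


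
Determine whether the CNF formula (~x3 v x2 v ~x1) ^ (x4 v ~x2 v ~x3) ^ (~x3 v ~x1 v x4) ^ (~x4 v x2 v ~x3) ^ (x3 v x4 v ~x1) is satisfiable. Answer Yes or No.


Check all 16 possible truth assignments.
Number of satisfying assignments found: 9.
The formula is satisfiable.

Yes


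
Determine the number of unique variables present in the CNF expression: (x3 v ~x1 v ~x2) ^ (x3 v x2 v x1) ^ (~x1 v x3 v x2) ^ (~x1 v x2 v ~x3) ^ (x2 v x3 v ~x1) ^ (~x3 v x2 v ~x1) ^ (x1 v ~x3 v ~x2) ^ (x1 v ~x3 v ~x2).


Identify each distinct variable in the formula.
Variables found: x1, x2, x3.
Total distinct variables = 3.

3


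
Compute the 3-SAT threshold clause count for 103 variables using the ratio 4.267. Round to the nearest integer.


The 3-SAT phase transition occurs at approximately 4.267 clauses per variable.
m = 4.267 * 103 = 439.501.
Rounded to nearest integer: 440.

440


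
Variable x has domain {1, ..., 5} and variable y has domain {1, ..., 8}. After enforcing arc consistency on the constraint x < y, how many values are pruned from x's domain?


For the constraint x < y, x needs a supporting value in y's domain.
x can be at most 7 (one less than y's maximum).
Valid x values from domain: 5 out of 5.
Pruned = 5 - 5 = 0.

0


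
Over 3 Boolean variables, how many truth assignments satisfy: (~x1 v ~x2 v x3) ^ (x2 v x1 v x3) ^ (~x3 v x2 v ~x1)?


Enumerate all 8 truth assignments over 3 variables.
Test each against every clause.
Satisfying assignments found: 5.

5


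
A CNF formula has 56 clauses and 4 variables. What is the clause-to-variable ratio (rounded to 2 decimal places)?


Clause-to-variable ratio = clauses / variables.
56 / 4 = 14.0.

14.0


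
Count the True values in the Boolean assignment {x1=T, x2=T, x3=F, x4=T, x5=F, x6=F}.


The weight is the number of variables assigned True.
True variables: x1, x2, x4.
Weight = 3.

3


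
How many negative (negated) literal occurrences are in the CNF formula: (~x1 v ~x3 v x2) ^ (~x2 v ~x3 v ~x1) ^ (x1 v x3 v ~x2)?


Scan each clause for negated literals.
Clause 1: 2 negative; Clause 2: 3 negative; Clause 3: 1 negative.
Total negative literal occurrences = 6.

6


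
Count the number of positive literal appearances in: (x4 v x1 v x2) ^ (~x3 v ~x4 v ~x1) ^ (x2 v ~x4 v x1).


Scan each clause for unnegated literals.
Clause 1: 3 positive; Clause 2: 0 positive; Clause 3: 2 positive.
Total positive literal occurrences = 5.

5


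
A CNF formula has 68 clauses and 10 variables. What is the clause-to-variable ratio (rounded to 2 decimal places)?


Clause-to-variable ratio = clauses / variables.
68 / 10 = 6.8.

6.8


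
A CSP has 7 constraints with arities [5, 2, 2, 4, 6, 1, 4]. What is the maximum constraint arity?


The arities are: 5, 2, 2, 4, 6, 1, 4.
Scan for the maximum value.
Maximum arity = 6.

6


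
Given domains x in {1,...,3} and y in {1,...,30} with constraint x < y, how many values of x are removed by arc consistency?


For the constraint x < y, x needs a supporting value in y's domain.
x can be at most 29 (one less than y's maximum).
Valid x values from domain: 3 out of 3.
Pruned = 3 - 3 = 0.

0


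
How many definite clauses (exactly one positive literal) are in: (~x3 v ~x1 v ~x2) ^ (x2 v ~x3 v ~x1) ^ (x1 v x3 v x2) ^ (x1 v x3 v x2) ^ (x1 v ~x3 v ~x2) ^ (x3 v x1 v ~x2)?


A definite clause has exactly one positive literal.
Clause 1: 0 positive -> not definite
Clause 2: 1 positive -> definite
Clause 3: 3 positive -> not definite
Clause 4: 3 positive -> not definite
Clause 5: 1 positive -> definite
Clause 6: 2 positive -> not definite
Definite clause count = 2.

2


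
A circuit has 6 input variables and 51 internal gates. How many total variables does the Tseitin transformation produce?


The Tseitin transformation introduces one auxiliary variable per gate.
Total variables = inputs + gates = 6 + 51 = 57.

57


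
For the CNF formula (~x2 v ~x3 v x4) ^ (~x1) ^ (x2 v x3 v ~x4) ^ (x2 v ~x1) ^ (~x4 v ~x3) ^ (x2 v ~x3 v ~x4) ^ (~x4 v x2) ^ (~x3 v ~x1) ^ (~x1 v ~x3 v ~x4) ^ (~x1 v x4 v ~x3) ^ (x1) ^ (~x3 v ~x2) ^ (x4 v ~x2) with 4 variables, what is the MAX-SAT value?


Enumerate all 16 truth assignments.
For each, count how many of the 13 clauses are satisfied.
The formula is not fully satisfiable, so the maximum is below 13.
Maximum simultaneously satisfiable clauses = 12.

12


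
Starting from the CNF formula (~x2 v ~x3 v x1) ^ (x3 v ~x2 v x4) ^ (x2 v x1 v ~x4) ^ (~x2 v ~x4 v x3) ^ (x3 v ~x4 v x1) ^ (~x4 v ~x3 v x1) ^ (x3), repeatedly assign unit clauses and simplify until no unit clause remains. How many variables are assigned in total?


Unit propagation repeatedly assigns the literal in any unit clause, then simplifies.
Assignments in order: x3 = T.
No further unit clauses remain.
Total variables assigned = 1.

1


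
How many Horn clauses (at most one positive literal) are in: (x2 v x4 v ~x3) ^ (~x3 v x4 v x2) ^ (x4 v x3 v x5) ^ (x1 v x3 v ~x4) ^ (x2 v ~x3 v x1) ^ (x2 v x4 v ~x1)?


A Horn clause has at most one positive literal.
Clause 1: 2 positive lit(s) -> not Horn
Clause 2: 2 positive lit(s) -> not Horn
Clause 3: 3 positive lit(s) -> not Horn
Clause 4: 2 positive lit(s) -> not Horn
Clause 5: 2 positive lit(s) -> not Horn
Clause 6: 2 positive lit(s) -> not Horn
Total Horn clauses = 0.

0


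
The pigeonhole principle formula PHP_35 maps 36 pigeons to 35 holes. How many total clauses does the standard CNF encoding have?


The PHP encoding has two parts:
1) At-least-one-hole clauses: 36 (one per pigeon, each with 35 literals).
2) At-most-one-pigeon-per-hole clauses: 35 holes * C(36,2) = 35 * 630 = 22050.
Total clauses = 36 + 22050 = 22086.

22086


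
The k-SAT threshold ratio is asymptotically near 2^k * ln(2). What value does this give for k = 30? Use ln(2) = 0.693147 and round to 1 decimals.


Using the asymptotic formula: threshold ~ 2^k * ln(2).
2^30 = 1073741824.
1073741824 * 0.693147 = 744260924.1.

744260924.1


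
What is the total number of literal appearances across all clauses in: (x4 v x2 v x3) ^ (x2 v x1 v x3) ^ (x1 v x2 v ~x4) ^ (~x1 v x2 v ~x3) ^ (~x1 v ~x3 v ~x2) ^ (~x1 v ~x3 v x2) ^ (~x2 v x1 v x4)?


Clause lengths: 3, 3, 3, 3, 3, 3, 3.
Sum = 3 + 3 + 3 + 3 + 3 + 3 + 3 = 21.

21


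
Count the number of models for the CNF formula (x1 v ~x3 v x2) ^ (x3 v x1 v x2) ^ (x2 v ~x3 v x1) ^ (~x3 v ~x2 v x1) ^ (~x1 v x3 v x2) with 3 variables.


Enumerate all 8 truth assignments over 3 variables.
Test each against every clause.
Satisfying assignments found: 4.

4


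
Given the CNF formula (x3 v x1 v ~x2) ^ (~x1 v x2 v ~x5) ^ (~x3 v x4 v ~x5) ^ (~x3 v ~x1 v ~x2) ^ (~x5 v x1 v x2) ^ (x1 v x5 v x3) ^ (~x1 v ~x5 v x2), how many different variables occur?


Identify each distinct variable in the formula.
Variables found: x1, x2, x3, x4, x5.
Total distinct variables = 5.

5


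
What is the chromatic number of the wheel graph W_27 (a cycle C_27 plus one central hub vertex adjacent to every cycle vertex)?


W_27 consists of the cycle C_27 together with a hub vertex adjacent to every cycle vertex.
The cycle C_27 needs 3 colors (odd cycle -> 3).
The hub is adjacent to every cycle vertex, so it must receive a new color distinct from all of them.
Chromatic number = 3 + 1 = 4.

4


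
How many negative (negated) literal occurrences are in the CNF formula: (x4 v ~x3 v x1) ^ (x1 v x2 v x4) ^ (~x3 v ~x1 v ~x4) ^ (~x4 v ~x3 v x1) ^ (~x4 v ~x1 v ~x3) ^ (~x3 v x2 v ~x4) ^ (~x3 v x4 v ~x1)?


Scan each clause for negated literals.
Clause 1: 1 negative; Clause 2: 0 negative; Clause 3: 3 negative; Clause 4: 2 negative; Clause 5: 3 negative; Clause 6: 2 negative; Clause 7: 2 negative.
Total negative literal occurrences = 13.

13


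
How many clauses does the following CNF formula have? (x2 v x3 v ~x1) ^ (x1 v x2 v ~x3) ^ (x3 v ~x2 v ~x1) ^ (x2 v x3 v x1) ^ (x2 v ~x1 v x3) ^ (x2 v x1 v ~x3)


Each group enclosed in parentheses joined by ^ is one clause.
Counting the conjuncts: 6 clauses.

6


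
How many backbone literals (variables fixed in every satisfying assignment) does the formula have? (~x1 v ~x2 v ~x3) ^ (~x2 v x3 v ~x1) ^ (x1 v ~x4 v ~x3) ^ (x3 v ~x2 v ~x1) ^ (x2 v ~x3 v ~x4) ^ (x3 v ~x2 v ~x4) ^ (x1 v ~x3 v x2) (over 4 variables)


Find all satisfying assignments: 7 model(s).
Check which variables have the same value in every model.
No variable is fixed across all models.
Backbone size = 0.

0


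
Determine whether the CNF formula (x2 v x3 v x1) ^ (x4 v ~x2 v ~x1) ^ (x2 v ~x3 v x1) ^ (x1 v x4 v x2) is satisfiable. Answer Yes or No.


Check all 16 possible truth assignments.
Number of satisfying assignments found: 10.
The formula is satisfiable.

Yes


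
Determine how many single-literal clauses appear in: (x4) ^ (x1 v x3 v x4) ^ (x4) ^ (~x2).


A unit clause contains exactly one literal.
Unit clauses found: (x4), (x4), (~x2).
Count = 3.

3


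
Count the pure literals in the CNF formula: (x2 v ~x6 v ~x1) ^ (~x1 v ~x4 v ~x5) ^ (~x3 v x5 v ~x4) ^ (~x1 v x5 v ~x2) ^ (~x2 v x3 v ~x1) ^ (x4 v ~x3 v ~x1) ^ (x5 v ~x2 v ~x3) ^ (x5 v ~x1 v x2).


A pure literal appears in only one polarity across all clauses.
Pure literals: x1 (negative only), x6 (negative only).
Count = 2.

2


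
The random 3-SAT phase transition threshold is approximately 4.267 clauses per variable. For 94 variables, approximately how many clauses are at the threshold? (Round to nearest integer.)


The 3-SAT phase transition occurs at approximately 4.267 clauses per variable.
m = 4.267 * 94 = 401.098.
Rounded to nearest integer: 401.

401


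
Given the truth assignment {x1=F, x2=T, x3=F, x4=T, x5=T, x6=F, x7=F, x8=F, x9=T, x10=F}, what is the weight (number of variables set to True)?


The weight is the number of variables assigned True.
True variables: x2, x4, x5, x9.
Weight = 4.

4


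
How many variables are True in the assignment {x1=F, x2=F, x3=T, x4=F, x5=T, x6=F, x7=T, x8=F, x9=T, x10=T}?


The weight is the number of variables assigned True.
True variables: x3, x5, x7, x9, x10.
Weight = 5.

5


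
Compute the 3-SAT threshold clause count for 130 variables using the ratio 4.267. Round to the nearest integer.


The 3-SAT phase transition occurs at approximately 4.267 clauses per variable.
m = 4.267 * 130 = 554.71.
Rounded to nearest integer: 555.

555


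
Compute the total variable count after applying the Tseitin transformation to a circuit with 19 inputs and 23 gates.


The Tseitin transformation introduces one auxiliary variable per gate.
Total variables = inputs + gates = 19 + 23 = 42.

42


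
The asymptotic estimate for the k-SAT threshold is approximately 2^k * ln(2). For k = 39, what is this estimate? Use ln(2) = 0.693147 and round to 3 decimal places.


Using the asymptotic formula: threshold ~ 2^k * ln(2).
2^39 = 549755813888.
549755813888 * 0.693147 = 381061593129.026.

381061593129.026


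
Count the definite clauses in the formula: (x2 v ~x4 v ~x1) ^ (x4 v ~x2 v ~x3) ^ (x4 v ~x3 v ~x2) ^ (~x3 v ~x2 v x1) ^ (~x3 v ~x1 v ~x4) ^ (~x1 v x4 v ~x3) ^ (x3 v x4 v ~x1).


A definite clause has exactly one positive literal.
Clause 1: 1 positive -> definite
Clause 2: 1 positive -> definite
Clause 3: 1 positive -> definite
Clause 4: 1 positive -> definite
Clause 5: 0 positive -> not definite
Clause 6: 1 positive -> definite
Clause 7: 2 positive -> not definite
Definite clause count = 5.

5


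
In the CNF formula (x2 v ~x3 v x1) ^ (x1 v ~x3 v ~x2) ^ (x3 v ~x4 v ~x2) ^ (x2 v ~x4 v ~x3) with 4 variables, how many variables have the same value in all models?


Find all satisfying assignments: 9 model(s).
Check which variables have the same value in every model.
No variable is fixed across all models.
Backbone size = 0.

0


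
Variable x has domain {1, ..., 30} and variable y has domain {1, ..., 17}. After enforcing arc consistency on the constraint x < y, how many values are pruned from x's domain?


For the constraint x < y, x needs a supporting value in y's domain.
x can be at most 16 (one less than y's maximum).
Valid x values from domain: 16 out of 30.
Pruned = 30 - 16 = 14.

14


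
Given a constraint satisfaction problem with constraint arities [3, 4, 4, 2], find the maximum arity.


The arities are: 3, 4, 4, 2.
Scan for the maximum value.
Maximum arity = 4.

4


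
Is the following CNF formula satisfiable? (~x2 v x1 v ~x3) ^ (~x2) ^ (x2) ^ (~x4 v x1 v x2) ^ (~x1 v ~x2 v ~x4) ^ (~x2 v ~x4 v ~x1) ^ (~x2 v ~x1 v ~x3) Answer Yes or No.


Check all 16 possible truth assignments.
Number of satisfying assignments found: 0.
The formula is unsatisfiable.

No


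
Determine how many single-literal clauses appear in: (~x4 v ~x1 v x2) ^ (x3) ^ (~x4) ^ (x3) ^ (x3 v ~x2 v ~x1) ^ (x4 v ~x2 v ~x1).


A unit clause contains exactly one literal.
Unit clauses found: (x3), (~x4), (x3).
Count = 3.

3


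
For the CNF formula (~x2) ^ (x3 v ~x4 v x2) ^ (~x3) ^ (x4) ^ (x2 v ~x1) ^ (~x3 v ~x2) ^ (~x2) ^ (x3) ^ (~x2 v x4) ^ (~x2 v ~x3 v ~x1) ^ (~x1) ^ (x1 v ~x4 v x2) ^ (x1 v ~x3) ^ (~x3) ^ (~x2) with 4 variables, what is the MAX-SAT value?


Enumerate all 16 truth assignments.
For each, count how many of the 15 clauses are satisfied.
The formula is not fully satisfiable, so the maximum is below 15.
Maximum simultaneously satisfiable clauses = 13.

13


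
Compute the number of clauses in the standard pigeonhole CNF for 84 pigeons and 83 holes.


The PHP encoding has two parts:
1) At-least-one-hole clauses: 84 (one per pigeon, each with 83 literals).
2) At-most-one-pigeon-per-hole clauses: 83 holes * C(84,2) = 83 * 3486 = 289338.
Total clauses = 84 + 289338 = 289422.

289422


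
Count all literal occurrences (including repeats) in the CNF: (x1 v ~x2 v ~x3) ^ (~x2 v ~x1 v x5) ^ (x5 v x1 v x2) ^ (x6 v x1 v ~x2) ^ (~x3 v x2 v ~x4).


Clause lengths: 3, 3, 3, 3, 3.
Sum = 3 + 3 + 3 + 3 + 3 = 15.

15


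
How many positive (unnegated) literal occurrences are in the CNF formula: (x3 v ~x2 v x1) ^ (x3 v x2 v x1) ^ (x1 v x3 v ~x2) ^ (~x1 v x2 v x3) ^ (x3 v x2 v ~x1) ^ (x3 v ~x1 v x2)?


Scan each clause for unnegated literals.
Clause 1: 2 positive; Clause 2: 3 positive; Clause 3: 2 positive; Clause 4: 2 positive; Clause 5: 2 positive; Clause 6: 2 positive.
Total positive literal occurrences = 13.

13


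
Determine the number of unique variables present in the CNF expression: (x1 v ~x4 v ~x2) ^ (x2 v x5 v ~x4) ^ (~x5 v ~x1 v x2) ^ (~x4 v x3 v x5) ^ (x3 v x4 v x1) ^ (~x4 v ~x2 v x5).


Identify each distinct variable in the formula.
Variables found: x1, x2, x3, x4, x5.
Total distinct variables = 5.

5


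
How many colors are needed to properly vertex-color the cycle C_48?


A cycle on an even number of vertices is bipartite: alternate two colors around the cycle.
Since 48 is even, two colors suffice, and at least two are needed because the graph has edges.
Chromatic number = 2.

2


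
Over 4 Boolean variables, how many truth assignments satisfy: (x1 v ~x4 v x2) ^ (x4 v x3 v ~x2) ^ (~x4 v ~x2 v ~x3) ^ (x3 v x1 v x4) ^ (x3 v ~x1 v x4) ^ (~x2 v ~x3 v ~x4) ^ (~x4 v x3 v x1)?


Enumerate all 16 truth assignments over 4 variables.
Test each against every clause.
Satisfying assignments found: 7.

7


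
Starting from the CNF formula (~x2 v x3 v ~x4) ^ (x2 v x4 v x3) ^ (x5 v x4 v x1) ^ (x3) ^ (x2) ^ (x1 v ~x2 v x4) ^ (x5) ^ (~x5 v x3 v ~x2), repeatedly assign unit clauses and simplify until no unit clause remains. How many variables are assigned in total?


Unit propagation repeatedly assigns the literal in any unit clause, then simplifies.
Assignments in order: x3 = T, x2 = T, x5 = T.
No further unit clauses remain.
Total variables assigned = 3.

3


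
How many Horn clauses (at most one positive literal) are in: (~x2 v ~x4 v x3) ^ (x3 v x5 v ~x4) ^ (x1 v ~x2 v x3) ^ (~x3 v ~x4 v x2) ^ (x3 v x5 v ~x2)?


A Horn clause has at most one positive literal.
Clause 1: 1 positive lit(s) -> Horn
Clause 2: 2 positive lit(s) -> not Horn
Clause 3: 2 positive lit(s) -> not Horn
Clause 4: 1 positive lit(s) -> Horn
Clause 5: 2 positive lit(s) -> not Horn
Total Horn clauses = 2.

2


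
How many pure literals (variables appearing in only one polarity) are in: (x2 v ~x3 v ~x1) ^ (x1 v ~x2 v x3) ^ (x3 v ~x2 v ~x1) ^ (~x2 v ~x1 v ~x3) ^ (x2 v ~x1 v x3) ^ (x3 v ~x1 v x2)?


A pure literal appears in only one polarity across all clauses.
No pure literals found.
Count = 0.

0


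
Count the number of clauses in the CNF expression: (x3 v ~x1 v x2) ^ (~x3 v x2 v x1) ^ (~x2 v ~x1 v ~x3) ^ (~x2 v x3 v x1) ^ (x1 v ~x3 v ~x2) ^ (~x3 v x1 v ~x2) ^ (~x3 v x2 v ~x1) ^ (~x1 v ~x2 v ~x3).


Each group enclosed in parentheses joined by ^ is one clause.
Counting the conjuncts: 8 clauses.

8


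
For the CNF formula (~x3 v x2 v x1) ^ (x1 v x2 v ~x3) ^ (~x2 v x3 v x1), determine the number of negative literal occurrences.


Scan each clause for negated literals.
Clause 1: 1 negative; Clause 2: 1 negative; Clause 3: 1 negative.
Total negative literal occurrences = 3.

3


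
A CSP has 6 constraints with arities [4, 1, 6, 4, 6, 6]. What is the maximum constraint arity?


The arities are: 4, 1, 6, 4, 6, 6.
Scan for the maximum value.
Maximum arity = 6.

6


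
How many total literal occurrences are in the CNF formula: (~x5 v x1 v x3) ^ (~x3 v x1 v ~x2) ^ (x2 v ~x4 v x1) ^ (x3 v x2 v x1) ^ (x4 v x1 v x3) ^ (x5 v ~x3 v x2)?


Clause lengths: 3, 3, 3, 3, 3, 3.
Sum = 3 + 3 + 3 + 3 + 3 + 3 = 18.

18


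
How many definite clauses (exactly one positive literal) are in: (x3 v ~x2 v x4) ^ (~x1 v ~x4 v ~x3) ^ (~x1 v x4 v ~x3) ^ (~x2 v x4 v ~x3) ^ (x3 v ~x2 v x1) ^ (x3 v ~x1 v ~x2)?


A definite clause has exactly one positive literal.
Clause 1: 2 positive -> not definite
Clause 2: 0 positive -> not definite
Clause 3: 1 positive -> definite
Clause 4: 1 positive -> definite
Clause 5: 2 positive -> not definite
Clause 6: 1 positive -> definite
Definite clause count = 3.

3


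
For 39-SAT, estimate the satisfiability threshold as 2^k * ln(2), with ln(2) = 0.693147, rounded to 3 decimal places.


Using the asymptotic formula: threshold ~ 2^k * ln(2).
2^39 = 549755813888.
549755813888 * 0.693147 = 381061593129.026.

381061593129.026


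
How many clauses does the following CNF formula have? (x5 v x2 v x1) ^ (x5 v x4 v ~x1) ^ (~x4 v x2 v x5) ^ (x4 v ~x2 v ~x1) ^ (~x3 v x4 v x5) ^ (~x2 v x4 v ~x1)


Each group enclosed in parentheses joined by ^ is one clause.
Counting the conjuncts: 6 clauses.

6


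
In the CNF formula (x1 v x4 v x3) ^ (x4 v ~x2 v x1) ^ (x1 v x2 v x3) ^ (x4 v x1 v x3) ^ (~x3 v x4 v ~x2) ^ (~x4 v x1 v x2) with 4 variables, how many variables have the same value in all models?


Find all satisfying assignments: 10 model(s).
Check which variables have the same value in every model.
No variable is fixed across all models.
Backbone size = 0.

0


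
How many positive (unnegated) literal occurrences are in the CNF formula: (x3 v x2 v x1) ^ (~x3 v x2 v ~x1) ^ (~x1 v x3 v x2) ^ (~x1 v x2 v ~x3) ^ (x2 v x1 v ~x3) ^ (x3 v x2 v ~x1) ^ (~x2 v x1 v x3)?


Scan each clause for unnegated literals.
Clause 1: 3 positive; Clause 2: 1 positive; Clause 3: 2 positive; Clause 4: 1 positive; Clause 5: 2 positive; Clause 6: 2 positive; Clause 7: 2 positive.
Total positive literal occurrences = 13.

13


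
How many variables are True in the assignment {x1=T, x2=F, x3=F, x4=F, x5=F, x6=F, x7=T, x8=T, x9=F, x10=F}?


The weight is the number of variables assigned True.
True variables: x1, x7, x8.
Weight = 3.

3


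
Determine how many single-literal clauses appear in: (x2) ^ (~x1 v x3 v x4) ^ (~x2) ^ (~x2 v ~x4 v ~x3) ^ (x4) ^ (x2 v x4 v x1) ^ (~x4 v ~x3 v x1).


A unit clause contains exactly one literal.
Unit clauses found: (x2), (~x2), (x4).
Count = 3.

3
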